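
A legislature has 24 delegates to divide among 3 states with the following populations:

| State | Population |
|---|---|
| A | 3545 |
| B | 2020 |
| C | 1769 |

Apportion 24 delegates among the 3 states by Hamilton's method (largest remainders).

A 11; B 7; C 6

The standard divisor is 7334/24 ≈ 305.583.
Standard quotas: A 11.601, B 6.610, C 5.789.
Lower quotas: A 11, B 6, C 5 (sum 22, leaving 2 seats).
Remainders in descending order: C 0.789, B 0.610, A 0.601.
Largest remainders: C, B receive the extra seats.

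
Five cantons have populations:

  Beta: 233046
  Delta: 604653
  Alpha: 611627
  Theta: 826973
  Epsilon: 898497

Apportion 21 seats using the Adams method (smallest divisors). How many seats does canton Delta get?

4

Standard divisor 3174796/21 ≈ 151180.762; standard quotas: Beta 1.542, Delta 4.000, Alpha 4.046, Theta 5.470, Epsilon 5.943.
Rounding up gives 2, 4, 5, 6, 6 = 23 seats, so the divisor must be adjusted.
With modified divisor 172500: modified quotas Beta 1.351, Delta 3.505, Alpha 3.546, Theta 4.794, Epsilon 5.209.
Rounding up: Beta 2, Delta 4, Alpha 4, Theta 5, Epsilon 6 (total 21).
Delta receives 4.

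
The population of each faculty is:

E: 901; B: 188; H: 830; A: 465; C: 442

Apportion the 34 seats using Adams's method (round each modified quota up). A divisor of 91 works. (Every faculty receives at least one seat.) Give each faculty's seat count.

E 10; B 3; H 10; A 6; C 5

With modified divisor 91: modified quotas E 9.901, B 2.066, H 9.121, A 5.110, C 4.857.
Rounding up: E 10, B 3, H 10, A 6, C 5 (total 34).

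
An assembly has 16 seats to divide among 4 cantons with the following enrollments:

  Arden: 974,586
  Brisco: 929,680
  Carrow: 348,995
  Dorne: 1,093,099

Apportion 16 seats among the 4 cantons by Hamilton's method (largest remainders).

The standard divisor is 3346360/16 ≈ 209147.5.
Standard quotas: Arden 4.6598, Brisco 4.4451, Carrow 1.6687, Dorne 5.2265.
Lower quotas: Arden 4, Brisco 4, Carrow 1, Dorne 5 (sum 14, leaving 2 seats).
Remainders in descending order: Carrow 0.6687, Arden 0.6598, Brisco 0.4451, Dorne 0.2265.
Largest remainders: Carrow, Arden receive the extra seats.

Arden=5; Brisco=4; Carrow=2; Dorne=5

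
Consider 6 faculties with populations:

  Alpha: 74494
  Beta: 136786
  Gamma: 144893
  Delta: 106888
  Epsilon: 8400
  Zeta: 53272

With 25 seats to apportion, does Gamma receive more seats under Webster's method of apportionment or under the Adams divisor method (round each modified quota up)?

Webster

Webster: Alpha 4, Beta 6, Gamma 7, Delta 5, Epsilon 0, Zeta 3.
Adams: Alpha 4, Beta 6, Gamma 6, Delta 5, Epsilon 1, Zeta 3.
Gamma gets 7 under Webster and 6 under Adams.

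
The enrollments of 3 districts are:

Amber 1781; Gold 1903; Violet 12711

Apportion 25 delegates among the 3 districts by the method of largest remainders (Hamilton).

Standard divisor: 16395 ÷ 25 ≈ 655.8.
Standard quotas: Amber 2.7158, Gold 2.9018, Violet 19.3824.
Lower quotas: Amber 2, Gold 2, Violet 19 (sum 23, leaving 2 seats).
Remainders in descending order: Gold 0.9018, Amber 0.7158, Violet 0.3824.
The surplus seats go to Gold, Amber.

Amber 3, Gold 3, Violet 19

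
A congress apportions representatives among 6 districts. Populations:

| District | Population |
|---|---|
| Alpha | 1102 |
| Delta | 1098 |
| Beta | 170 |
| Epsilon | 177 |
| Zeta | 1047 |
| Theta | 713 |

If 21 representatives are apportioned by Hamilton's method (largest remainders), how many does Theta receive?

4

The standard divisor is 4307/21 ≈ 205.095.
Standard quotas: Alpha 5.373, Delta 5.354, Beta 0.829, Epsilon 0.863, Zeta 5.105, Theta 3.476.
Lower quotas: Alpha 5, Delta 5, Beta 0, Epsilon 0, Zeta 5, Theta 3 (sum 18, leaving 3 seats).
Remainders in descending order: Epsilon 0.863, Beta 0.829, Theta 0.476, Alpha 0.373, Delta 0.354, Zeta 0.105.
The surplus seats go to Epsilon, Beta, Theta.
Theta receives 4.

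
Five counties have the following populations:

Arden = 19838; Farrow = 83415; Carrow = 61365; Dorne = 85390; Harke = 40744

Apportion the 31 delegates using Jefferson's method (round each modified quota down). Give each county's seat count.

Standard divisor 290752/31 ≈ 9379.097; standard quotas: Arden 2.115, Farrow 8.894, Carrow 6.543, Dorne 9.104, Harke 4.344.
Rounding down gives 2, 8, 6, 9, 4 = 29 seats, so the divisor must be adjusted.
With modified divisor 8700: modified quotas Arden 2.280, Farrow 9.588, Carrow 7.053, Dorne 9.815, Harke 4.683.
Rounding down: Arden 2, Farrow 9, Carrow 7, Dorne 9, Harke 4 (total 31).

Arden=2; Farrow=9; Carrow=7; Dorne=9; Harke=4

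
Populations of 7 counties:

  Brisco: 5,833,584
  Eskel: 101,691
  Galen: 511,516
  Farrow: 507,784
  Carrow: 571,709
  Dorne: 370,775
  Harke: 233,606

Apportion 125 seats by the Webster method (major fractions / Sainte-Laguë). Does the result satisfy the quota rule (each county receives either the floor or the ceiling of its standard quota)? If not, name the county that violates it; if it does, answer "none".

Standard quotas: Brisco 89.685, Eskel 1.563, Galen 7.864, Farrow 7.807, Carrow 8.789, Dorne 5.700, Harke 3.591.
Webster allocation: Brisco 88, Eskel 2, Galen 8, Farrow 8, Carrow 9, Dorne 6, Harke 4.
Brisco has quota 89.685 (lower 89, upper 90) but receives 88 — outside the quota interval.

Brisco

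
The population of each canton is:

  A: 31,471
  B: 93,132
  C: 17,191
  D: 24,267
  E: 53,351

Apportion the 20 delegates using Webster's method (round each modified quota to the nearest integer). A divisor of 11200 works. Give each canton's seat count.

A 3, B 8, C 2, D 2, E 5

With modified divisor 11200: modified quotas A 2.810, B 8.315, C 1.535, D 2.167, E 4.763.
Rounding to the nearest integer: A 3, B 8, C 2, D 2, E 5 (total 20).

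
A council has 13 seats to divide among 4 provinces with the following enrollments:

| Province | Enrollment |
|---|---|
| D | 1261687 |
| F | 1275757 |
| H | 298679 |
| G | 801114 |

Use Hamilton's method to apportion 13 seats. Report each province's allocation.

D: 4, F: 5, H: 1, G: 3

Total 3637237; standard divisor 3637237/13 ≈ 279787.462.
Standard quotas: D 4.5094, F 4.5597, H 1.0675, G 2.8633.
Lower quotas: D 4, F 4, H 1, G 2 (sum 11, leaving 2 seats).
Remainders in descending order: G 0.8633, F 0.5597, D 0.5094, H 0.0675.
The surplus seats go to G, F.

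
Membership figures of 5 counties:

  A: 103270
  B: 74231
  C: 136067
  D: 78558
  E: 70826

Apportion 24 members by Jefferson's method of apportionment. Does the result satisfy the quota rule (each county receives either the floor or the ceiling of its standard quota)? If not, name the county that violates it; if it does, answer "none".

none

Standard quotas: A 5.354, B 3.848, C 7.054, D 4.073, E 3.672.
Jefferson allocation: A 5, B 4, C 7, D 4, E 4.
Every allocation lies between the lower and upper quota.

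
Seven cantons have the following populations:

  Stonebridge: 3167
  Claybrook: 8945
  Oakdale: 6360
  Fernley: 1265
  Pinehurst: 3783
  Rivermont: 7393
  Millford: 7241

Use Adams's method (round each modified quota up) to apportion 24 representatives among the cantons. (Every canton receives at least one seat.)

Standard divisor 38154/24 ≈ 1589.75; standard quotas: Stonebridge 1.992, Claybrook 5.627, Oakdale 4.001, Fernley 0.796, Pinehurst 2.380, Rivermont 4.650, Millford 4.555.
Rounding up gives 2, 6, 5, 1, 3, 5, 5 = 27 seats, so the divisor must be adjusted.
With modified divisor 1830: modified quotas Stonebridge 1.731, Claybrook 4.888, Oakdale 3.475, Fernley 0.691, Pinehurst 2.067, Rivermont 4.040, Millford 3.957.
Rounding up: Stonebridge 2, Claybrook 5, Oakdale 4, Fernley 1, Pinehurst 3, Rivermont 5, Millford 4 (total 24).

Stonebridge: 2, Claybrook: 5, Oakdale: 4, Fernley: 1, Pinehurst: 3, Rivermont: 5, Millford: 4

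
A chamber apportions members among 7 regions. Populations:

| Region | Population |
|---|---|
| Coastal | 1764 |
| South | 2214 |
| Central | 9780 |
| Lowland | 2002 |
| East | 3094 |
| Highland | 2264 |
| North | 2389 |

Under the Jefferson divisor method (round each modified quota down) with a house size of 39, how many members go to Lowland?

3

Standard divisor 23507/39 ≈ 602.744; standard quotas: Coastal 2.927, South 3.673, Central 16.226, Lowland 3.321, East 5.133, Highland 3.756, North 3.964.
Rounding down gives 2, 3, 16, 3, 5, 3, 3 = 35 seats, so the divisor must be adjusted.
With modified divisor 560: modified quotas Coastal 3.150, South 3.954, Central 17.464, Lowland 3.575, East 5.525, Highland 4.043, North 4.266.
Rounding down: Coastal 3, South 3, Central 17, Lowland 3, East 5, Highland 4, North 4 (total 39).
Lowland receives 3.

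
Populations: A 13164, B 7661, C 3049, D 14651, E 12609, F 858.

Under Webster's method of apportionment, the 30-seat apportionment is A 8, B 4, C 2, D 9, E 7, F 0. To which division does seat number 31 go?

F

Priority for the next seat is population ÷ (current seats + 0.5).
Priorities: A 1548.706, B 1702.444, C 1219.600, D 1542.211, E 1681.200, F 1716.000.
Highest priority: F.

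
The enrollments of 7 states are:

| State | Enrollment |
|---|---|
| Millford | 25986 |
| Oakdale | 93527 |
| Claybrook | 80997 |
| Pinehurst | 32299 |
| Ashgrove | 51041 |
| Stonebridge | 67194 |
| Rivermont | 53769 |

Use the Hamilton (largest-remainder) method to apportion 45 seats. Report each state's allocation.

Standard divisor: 404813 ÷ 45 ≈ 8995.844.
Standard quotas: Millford 2.8887, Oakdale 10.3967, Claybrook 9.0038, Pinehurst 3.5904, Ashgrove 5.6738, Stonebridge 7.4694, Rivermont 5.9771.
Lower quotas: Millford 2, Oakdale 10, Claybrook 9, Pinehurst 3, Ashgrove 5, Stonebridge 7, Rivermont 5 (sum 41, leaving 4 seats).
Remainders in descending order: Rivermont 0.9771, Millford 0.8887, Ashgrove 0.6738, Pinehurst 0.5904, Stonebridge 0.4694, Oakdale 0.3967, Claybrook 0.0038.
Largest remainders: Rivermont, Millford, Ashgrove, Pinehurst receive the extra seats.

Millford=3; Oakdale=10; Claybrook=9; Pinehurst=4; Ashgrove=6; Stonebridge=7; Rivermont=6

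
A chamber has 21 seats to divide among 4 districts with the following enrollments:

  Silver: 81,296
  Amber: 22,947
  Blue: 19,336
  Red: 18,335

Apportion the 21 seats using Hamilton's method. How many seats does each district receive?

Standard divisor: 141914 ÷ 21 ≈ 6757.81.
Standard quotas: Silver 12.0299, Amber 3.3956, Blue 2.8613, Red 2.7132.
Lower quotas: Silver 12, Amber 3, Blue 2, Red 2 (sum 19, leaving 2 seats).
Remainders in descending order: Blue 0.8613, Red 0.7132, Amber 0.3956, Silver 0.0299.
Largest remainders: Blue, Red receive the extra seats.

Silver: 12; Amber: 3; Blue: 3; Red: 3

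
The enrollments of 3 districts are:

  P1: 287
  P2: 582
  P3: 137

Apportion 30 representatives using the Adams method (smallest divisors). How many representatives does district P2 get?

Standard divisor 1006/30 ≈ 33.533; standard quotas: P1 8.559, P2 17.356, P3 4.085.
Rounding up gives 9, 18, 5 = 32 seats, so the divisor must be adjusted.
With modified divisor 35: modified quotas P1 8.200, P2 16.629, P3 3.914.
Rounding up: P1 9, P2 17, P3 4 (total 30).
P2 receives 17.

17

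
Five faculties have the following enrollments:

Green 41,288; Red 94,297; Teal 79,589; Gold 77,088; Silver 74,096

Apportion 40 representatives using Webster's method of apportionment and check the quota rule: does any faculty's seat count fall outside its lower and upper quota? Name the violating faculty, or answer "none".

none

Standard quotas: Green 4.508, Red 10.296, Teal 8.690, Gold 8.417, Silver 8.090.
Webster allocation: Green 5, Red 10, Teal 9, Gold 8, Silver 8.
Every allocation lies between the lower and upper quota.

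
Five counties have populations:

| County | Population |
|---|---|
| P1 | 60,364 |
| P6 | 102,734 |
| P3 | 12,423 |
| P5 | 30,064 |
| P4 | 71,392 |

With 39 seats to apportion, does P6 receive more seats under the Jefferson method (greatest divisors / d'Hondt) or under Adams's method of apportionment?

Jefferson

Jefferson: P1 9, P6 15, P3 1, P5 4, P4 10.
Adams: P1 9, P6 14, P3 2, P5 4, P4 10.
P6 gets 15 under Jefferson and 14 under Adams.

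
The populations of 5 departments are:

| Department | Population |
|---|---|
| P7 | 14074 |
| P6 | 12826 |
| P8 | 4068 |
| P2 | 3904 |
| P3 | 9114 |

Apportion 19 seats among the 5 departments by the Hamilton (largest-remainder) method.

P7=6, P6=5, P8=2, P2=2, P3=4

Standard divisor: 43986 ÷ 19 ≈ 2315.053.
Standard quotas: P7 6.0793, P6 5.5403, P8 1.7572, P2 1.6864, P3 3.9368.
Lower quotas: P7 6, P6 5, P8 1, P2 1, P3 3 (sum 16, leaving 3 seats).
Remainders in descending order: P3 0.9368, P8 0.7572, P2 0.6864, P6 0.5403, P7 0.0793.
Largest remainders: P3, P8, P2 receive the extra seats.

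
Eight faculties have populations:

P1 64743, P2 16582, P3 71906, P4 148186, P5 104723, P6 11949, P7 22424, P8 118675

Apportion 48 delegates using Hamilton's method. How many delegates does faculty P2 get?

Total 559188; standard divisor 559188/48 ≈ 11649.75.
Standard quotas: P1 5.5575, P2 1.4234, P3 6.1723, P4 12.7201, P5 8.9893, P6 1.0257, P7 1.9248, P8 10.1869.
Lower quotas: P1 5, P2 1, P3 6, P4 12, P5 8, P6 1, P7 1, P8 10 (sum 44, leaving 4 seats).
Remainders in descending order: P5 0.9893, P7 0.9248, P4 0.7201, P1 0.5575, P2 0.4234, P8 0.1869, P3 0.1723, P6 0.0257.
The surplus seats go to P5, P7, P4, P1.
P2 receives 1.

1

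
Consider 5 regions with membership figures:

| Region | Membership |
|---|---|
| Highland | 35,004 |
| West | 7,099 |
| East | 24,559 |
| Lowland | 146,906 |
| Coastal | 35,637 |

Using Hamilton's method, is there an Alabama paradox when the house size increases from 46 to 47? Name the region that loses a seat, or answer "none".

At 46 seats: Highland 6, West 1, East 5, Lowland 27, Coastal 7.
At 47 seats: Highland 6, West 1, East 5, Lowland 28, Coastal 7.
No region's allocation decreased.

none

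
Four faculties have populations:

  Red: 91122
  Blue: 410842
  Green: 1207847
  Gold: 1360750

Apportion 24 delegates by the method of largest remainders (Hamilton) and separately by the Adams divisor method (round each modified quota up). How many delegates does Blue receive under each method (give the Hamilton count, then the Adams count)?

Hamilton: Red 1, Blue 3, Green 9, Gold 11.
Adams: Red 1, Blue 4, Green 9, Gold 10.
Blue gets 3 under Hamilton and 4 under Adams.

3 and 4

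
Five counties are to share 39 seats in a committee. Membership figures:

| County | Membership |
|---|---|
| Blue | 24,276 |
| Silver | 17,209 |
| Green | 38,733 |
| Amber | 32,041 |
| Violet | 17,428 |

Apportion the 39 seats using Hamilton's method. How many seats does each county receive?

The standard divisor is 129687/39 ≈ 3325.308.
Standard quotas: Blue 7.3004, Silver 5.1752, Green 11.6479, Amber 9.6355, Violet 5.2410.
Lower quotas: Blue 7, Silver 5, Green 11, Amber 9, Violet 5 (sum 37, leaving 2 seats).
Remainders in descending order: Green 0.6479, Amber 0.6355, Blue 0.3004, Violet 0.2410, Silver 0.1752.
Largest remainders: Green, Amber receive the extra seats.

Blue=7; Silver=5; Green=12; Amber=10; Violet=5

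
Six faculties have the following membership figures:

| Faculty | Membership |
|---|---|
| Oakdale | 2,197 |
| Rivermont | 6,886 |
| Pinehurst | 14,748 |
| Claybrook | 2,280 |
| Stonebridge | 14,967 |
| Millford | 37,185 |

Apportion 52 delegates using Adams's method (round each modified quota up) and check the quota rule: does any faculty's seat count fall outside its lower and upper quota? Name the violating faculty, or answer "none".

Millford

Standard quotas: Oakdale 1.460, Rivermont 4.575, Pinehurst 9.799, Claybrook 1.515, Stonebridge 9.944, Millford 24.707.
Adams allocation: Oakdale 2, Rivermont 5, Pinehurst 10, Claybrook 2, Stonebridge 10, Millford 23.
Millford has quota 24.707 (lower 24, upper 25) but receives 23 — outside the quota interval.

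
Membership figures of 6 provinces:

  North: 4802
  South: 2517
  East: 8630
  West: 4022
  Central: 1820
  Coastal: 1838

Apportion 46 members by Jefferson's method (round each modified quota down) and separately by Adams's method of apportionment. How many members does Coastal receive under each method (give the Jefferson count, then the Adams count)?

Jefferson: North 10, South 5, East 17, West 8, Central 3, Coastal 3.
Adams: North 9, South 5, East 16, West 8, Central 4, Coastal 4.
Coastal gets 3 under Jefferson and 4 under Adams.

3 and 4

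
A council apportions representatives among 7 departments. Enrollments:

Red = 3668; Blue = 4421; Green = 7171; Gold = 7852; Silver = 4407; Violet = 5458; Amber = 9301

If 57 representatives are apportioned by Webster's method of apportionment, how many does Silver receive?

6

Standard divisor 42278/57 ≈ 741.719; standard quotas: Red 4.945, Blue 5.960, Green 9.668, Gold 10.586, Silver 5.942, Violet 7.359, Amber 12.540.
Rounding to the nearest integer gives 5, 6, 10, 11, 6, 7, 13 = 58 seats, so the divisor must be adjusted.
With modified divisor 746: modified quotas Red 4.917, Blue 5.926, Green 9.613, Gold 10.525, Silver 5.908, Violet 7.316, Amber 12.468.
Rounding to the nearest integer: Red 5, Blue 6, Green 10, Gold 11, Silver 6, Violet 7, Amber 12 (total 57).
Silver receives 6.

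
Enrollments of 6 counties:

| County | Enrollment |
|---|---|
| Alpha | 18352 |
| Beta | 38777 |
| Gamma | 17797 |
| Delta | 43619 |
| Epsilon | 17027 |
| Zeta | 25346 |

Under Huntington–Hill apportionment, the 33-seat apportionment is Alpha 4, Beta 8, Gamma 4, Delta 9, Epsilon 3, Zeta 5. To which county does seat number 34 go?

Epsilon

Priority for the next seat is population ÷ (√(s·(s+1))).
Priorities: Alpha 4103.632, Beta 4569.913, Gamma 3979.530, Delta 4597.846, Epsilon 4915.272, Zeta 4627.525.
Highest priority: Epsilon.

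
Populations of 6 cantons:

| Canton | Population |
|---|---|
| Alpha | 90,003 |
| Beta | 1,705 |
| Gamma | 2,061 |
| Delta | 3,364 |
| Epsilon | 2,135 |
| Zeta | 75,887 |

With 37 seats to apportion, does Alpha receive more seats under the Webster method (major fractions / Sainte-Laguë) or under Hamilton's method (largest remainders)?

Webster

Webster: Alpha 20, Beta 0, Gamma 0, Delta 1, Epsilon 0, Zeta 16.
Hamilton: Alpha 19, Beta 0, Gamma 0, Delta 1, Epsilon 1, Zeta 16.
Alpha gets 20 under Webster and 19 under Hamilton.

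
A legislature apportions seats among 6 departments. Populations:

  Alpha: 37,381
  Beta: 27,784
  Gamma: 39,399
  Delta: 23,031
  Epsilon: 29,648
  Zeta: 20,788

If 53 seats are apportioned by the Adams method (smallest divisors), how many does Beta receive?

8

Standard divisor 178031/53 ≈ 3359.075; standard quotas: Alpha 11.128, Beta 8.271, Gamma 11.729, Delta 6.856, Epsilon 8.826, Zeta 6.189.
Rounding up gives 12, 9, 12, 7, 9, 7 = 56 seats, so the divisor must be adjusted.
With modified divisor 3500: modified quotas Alpha 10.680, Beta 7.938, Gamma 11.257, Delta 6.580, Epsilon 8.471, Zeta 5.939.
Rounding up: Alpha 11, Beta 8, Gamma 12, Delta 7, Epsilon 9, Zeta 6 (total 53).
Beta receives 8.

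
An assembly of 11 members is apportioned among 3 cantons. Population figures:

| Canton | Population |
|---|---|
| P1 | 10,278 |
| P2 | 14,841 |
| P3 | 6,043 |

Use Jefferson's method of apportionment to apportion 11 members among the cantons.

Standard divisor 31162/11 ≈ 2832.909; standard quotas: P1 3.628, P2 5.239, P3 2.133.
Rounding down gives 3, 5, 2 = 10 seats, so the divisor must be adjusted.
With modified divisor 2500: modified quotas P1 4.111, P2 5.936, P3 2.417.
Rounding down: P1 4, P2 5, P3 2 (total 11).

P1=4; P2=5; P3=2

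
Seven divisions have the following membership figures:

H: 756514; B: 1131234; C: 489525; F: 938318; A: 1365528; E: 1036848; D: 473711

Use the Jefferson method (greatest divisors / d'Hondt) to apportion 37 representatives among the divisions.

H: 4, B: 7, C: 3, F: 6, A: 8, E: 6, D: 3

Standard divisor 6191678/37 ≈ 167342.649; standard quotas: H 4.521, B 6.760, C 2.925, F 5.607, A 8.160, E 6.196, D 2.831.
Rounding down gives 4, 6, 2, 5, 8, 6, 2 = 33 seats, so the divisor must be adjusted.
With modified divisor 154100: modified quotas H 4.909, B 7.341, C 3.177, F 6.089, A 8.861, E 6.728, D 3.074.
Rounding down: H 4, B 7, C 3, F 6, A 8, E 6, D 3 (total 37).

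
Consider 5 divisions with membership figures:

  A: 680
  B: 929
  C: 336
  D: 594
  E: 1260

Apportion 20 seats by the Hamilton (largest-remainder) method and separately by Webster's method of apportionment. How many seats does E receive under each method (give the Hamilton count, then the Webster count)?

Hamilton: A 3, B 5, C 2, D 3, E 7.
Webster: A 4, B 5, C 2, D 3, E 6.
E gets 7 under Hamilton and 6 under Webster.

7 and 6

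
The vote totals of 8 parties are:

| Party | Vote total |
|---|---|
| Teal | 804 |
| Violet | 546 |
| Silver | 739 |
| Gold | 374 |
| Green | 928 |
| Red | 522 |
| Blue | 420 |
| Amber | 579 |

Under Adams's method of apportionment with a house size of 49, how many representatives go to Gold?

Standard divisor 4912/49 ≈ 100.245; standard quotas: Teal 8.020, Violet 5.447, Silver 7.372, Gold 3.731, Green 9.257, Red 5.207, Blue 4.190, Amber 5.776.
Rounding up gives 9, 6, 8, 4, 10, 6, 5, 6 = 54 seats, so the divisor must be adjusted.
With modified divisor 107: modified quotas Teal 7.514, Violet 5.103, Silver 6.907, Gold 3.495, Green 8.673, Red 4.879, Blue 3.925, Amber 5.411.
Rounding up: Teal 8, Violet 6, Silver 7, Gold 4, Green 9, Red 5, Blue 4, Amber 6 (total 49).
Gold receives 4.

4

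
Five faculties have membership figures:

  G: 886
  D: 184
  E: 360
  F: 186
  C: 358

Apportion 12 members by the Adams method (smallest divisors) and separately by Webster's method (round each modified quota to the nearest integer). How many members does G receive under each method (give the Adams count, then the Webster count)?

5 and 6

Adams: G 5, D 1, E 2, F 2, C 2.
Webster: G 6, D 1, E 2, F 1, C 2.
G gets 5 under Adams and 6 under Webster.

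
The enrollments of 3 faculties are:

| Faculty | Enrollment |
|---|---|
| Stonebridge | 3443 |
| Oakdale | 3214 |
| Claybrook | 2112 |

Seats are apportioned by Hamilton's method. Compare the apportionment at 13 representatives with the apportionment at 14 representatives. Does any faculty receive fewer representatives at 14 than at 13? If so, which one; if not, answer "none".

none

At 13 seats: Stonebridge 5, Oakdale 5, Claybrook 3.
At 14 seats: Stonebridge 6, Oakdale 5, Claybrook 3.
No faculty's allocation decreased.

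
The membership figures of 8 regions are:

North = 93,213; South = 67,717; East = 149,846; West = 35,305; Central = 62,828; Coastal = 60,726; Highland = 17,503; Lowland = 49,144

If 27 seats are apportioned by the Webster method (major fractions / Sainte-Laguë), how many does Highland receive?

Standard divisor 536282/27 ≈ 19862.296; standard quotas: North 4.693, South 3.409, East 7.544, West 1.777, Central 3.163, Coastal 3.057, Highland 0.881, Lowland 2.474.
Rounding to the nearest integer gives North 5, South 3, East 8, West 2, Central 3, Coastal 3, Highland 1, Lowland 2 — total 27, matching the house size, so no adjustment is needed.
Highland receives 1.

1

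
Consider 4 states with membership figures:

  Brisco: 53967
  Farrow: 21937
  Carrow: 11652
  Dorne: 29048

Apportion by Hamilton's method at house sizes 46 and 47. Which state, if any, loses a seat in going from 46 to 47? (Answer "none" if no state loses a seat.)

At 46 seats: Brisco 21, Farrow 9, Carrow 5, Dorne 11.
At 47 seats: Brisco 22, Farrow 9, Carrow 4, Dorne 12.
Carrow drops from 5 to 4.

Carrow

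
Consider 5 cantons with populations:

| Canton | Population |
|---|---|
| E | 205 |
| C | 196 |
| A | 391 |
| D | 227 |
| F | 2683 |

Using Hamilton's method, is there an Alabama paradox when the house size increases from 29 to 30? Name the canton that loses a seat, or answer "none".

At 29 seats: E 2, C 1, A 3, D 2, F 21.
At 30 seats: E 2, C 1, A 3, D 2, F 22.
No canton's allocation decreased.

none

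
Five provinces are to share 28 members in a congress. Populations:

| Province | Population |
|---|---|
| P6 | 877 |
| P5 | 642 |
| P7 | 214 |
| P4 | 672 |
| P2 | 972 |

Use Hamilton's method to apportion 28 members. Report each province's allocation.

P6 7; P5 5; P7 2; P4 6; P2 8

The standard divisor is 3377/28 ≈ 120.607.
Standard quotas: P6 7.272, P5 5.323, P7 1.774, P4 5.572, P2 8.059.
Lower quotas: P6 7, P5 5, P7 1, P4 5, P2 8 (sum 26, leaving 2 seats).
Remainders in descending order: P7 0.774, P4 0.572, P5 0.323, P6 0.272, P2 0.059.
The surplus seats go to P7, P4.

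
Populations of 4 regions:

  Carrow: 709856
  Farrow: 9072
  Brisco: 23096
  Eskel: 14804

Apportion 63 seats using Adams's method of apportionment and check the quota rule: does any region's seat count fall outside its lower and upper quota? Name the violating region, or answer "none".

Standard quotas: Carrow 59.090, Farrow 0.755, Brisco 1.923, Eskel 1.232.
Adams allocation: Carrow 58, Farrow 1, Brisco 2, Eskel 2.
Carrow has quota 59.090 (lower 59, upper 60) but receives 58 — outside the quota interval.

Carrow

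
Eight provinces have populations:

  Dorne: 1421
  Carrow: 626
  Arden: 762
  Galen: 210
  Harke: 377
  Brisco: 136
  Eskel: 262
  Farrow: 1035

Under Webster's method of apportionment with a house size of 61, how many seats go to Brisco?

Standard divisor 4829/61 ≈ 79.164; standard quotas: Dorne 17.950, Carrow 7.908, Arden 9.626, Galen 2.653, Harke 4.762, Brisco 1.718, Eskel 3.310, Farrow 13.074.
Rounding to the nearest integer gives 18, 8, 10, 3, 5, 2, 3, 13 = 62 seats, so the divisor must be adjusted.
With modified divisor 81: modified quotas Dorne 17.543, Carrow 7.728, Arden 9.407, Galen 2.593, Harke 4.654, Brisco 1.679, Eskel 3.235, Farrow 12.778.
Rounding to the nearest integer: Dorne 18, Carrow 8, Arden 9, Galen 3, Harke 5, Brisco 2, Eskel 3, Farrow 13 (total 61).
Brisco receives 2.

2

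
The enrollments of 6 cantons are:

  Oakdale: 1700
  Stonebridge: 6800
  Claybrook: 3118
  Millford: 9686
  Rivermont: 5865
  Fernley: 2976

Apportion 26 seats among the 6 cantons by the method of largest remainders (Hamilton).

Total 30145; standard divisor 30145/26 ≈ 1159.423.
Standard quotas: Oakdale 1.4662, Stonebridge 5.8650, Claybrook 2.6893, Millford 8.3542, Rivermont 5.0586, Fernley 2.5668.
Lower quotas: Oakdale 1, Stonebridge 5, Claybrook 2, Millford 8, Rivermont 5, Fernley 2 (sum 23, leaving 3 seats).
Remainders in descending order: Stonebridge 0.8650, Claybrook 0.6893, Fernley 0.5668, Oakdale 0.4662, Millford 0.3542, Rivermont 0.0586.
The surplus seats go to Stonebridge, Claybrook, Fernley.

Oakdale=1; Stonebridge=6; Claybrook=3; Millford=8; Rivermont=5; Fernley=3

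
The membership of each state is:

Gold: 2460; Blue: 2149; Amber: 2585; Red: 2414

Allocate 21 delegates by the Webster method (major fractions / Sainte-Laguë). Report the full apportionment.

Standard divisor 9608/21 ≈ 457.524; standard quotas: Gold 5.377, Blue 4.697, Amber 5.650, Red 5.276.
Rounding to the nearest integer gives Gold 5, Blue 5, Amber 6, Red 5 — total 21, matching the house size, so no adjustment is needed.

Gold=5, Blue=5, Amber=6, Red=5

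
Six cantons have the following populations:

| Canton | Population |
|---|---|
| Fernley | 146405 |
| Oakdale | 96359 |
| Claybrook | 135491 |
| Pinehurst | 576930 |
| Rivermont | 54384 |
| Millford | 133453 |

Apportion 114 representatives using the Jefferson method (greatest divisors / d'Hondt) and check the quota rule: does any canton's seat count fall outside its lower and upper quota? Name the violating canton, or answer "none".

Standard quotas: Fernley 14.602, Oakdale 9.610, Claybrook 13.513, Pinehurst 57.540, Rivermont 5.424, Millford 13.310.
Jefferson allocation: Fernley 15, Oakdale 9, Claybrook 13, Pinehurst 59, Rivermont 5, Millford 13.
Pinehurst has quota 57.540 (lower 57, upper 58) but receives 59 — outside the quota interval.

Pinehurst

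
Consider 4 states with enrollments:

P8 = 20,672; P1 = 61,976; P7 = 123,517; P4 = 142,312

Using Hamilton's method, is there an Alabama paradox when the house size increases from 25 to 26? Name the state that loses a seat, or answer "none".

P8

At 25 seats: P8 2, P1 4, P7 9, P4 10.
At 26 seats: P8 1, P1 5, P7 9, P4 11.
P8 drops from 2 to 1.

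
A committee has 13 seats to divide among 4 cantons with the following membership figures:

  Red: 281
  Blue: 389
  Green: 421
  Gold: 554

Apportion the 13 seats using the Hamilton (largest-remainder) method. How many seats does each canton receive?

Standard divisor: 1645 ÷ 13 ≈ 126.538.
Standard quotas: Red 2.221, Blue 3.074, Green 3.327, Gold 4.378.
Lower quotas: Red 2, Blue 3, Green 3, Gold 4 (sum 12, leaving 1 seat).
Remainders in descending order: Gold 0.378, Green 0.327, Red 0.221, Blue 0.074.
The surplus seat goes to Gold.

Red=2; Blue=3; Green=3; Gold=5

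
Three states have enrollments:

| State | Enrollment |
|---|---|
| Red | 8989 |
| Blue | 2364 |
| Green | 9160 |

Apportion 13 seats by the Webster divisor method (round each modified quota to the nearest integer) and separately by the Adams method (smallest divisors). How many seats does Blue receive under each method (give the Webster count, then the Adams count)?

1 and 2

Webster: Red 6, Blue 1, Green 6.
Adams: Red 5, Blue 2, Green 6.
Blue gets 1 under Webster and 2 under Adams.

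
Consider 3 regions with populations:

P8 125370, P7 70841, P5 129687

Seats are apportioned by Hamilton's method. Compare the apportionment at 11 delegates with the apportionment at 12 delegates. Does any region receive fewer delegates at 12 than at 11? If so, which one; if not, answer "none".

P7

At 11 seats: P8 4, P7 3, P5 4.
At 12 seats: P8 5, P7 2, P5 5.
P7 drops from 3 to 2.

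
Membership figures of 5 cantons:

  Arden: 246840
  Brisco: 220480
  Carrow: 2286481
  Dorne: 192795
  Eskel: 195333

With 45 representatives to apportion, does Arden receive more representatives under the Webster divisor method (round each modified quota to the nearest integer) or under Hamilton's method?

Webster

Webster: Arden 4, Brisco 3, Carrow 32, Dorne 3, Eskel 3.
Hamilton: Arden 3, Brisco 3, Carrow 33, Dorne 3, Eskel 3.
Arden gets 4 under Webster and 3 under Hamilton.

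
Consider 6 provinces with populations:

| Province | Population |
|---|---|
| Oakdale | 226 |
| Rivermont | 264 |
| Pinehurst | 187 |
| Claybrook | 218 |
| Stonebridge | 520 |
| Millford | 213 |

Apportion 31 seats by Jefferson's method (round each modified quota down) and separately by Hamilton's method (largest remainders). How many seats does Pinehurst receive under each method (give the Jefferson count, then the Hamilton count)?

3 and 4

Jefferson: Oakdale 4, Rivermont 5, Pinehurst 3, Claybrook 4, Stonebridge 11, Millford 4.
Hamilton: Oakdale 4, Rivermont 5, Pinehurst 4, Claybrook 4, Stonebridge 10, Millford 4.
Pinehurst gets 3 under Jefferson and 4 under Hamilton.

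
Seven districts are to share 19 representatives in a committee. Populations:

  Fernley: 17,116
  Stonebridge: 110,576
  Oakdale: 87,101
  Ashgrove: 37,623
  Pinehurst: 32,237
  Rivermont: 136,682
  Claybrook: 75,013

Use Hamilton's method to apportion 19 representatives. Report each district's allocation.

Fernley: 1, Stonebridge: 4, Oakdale: 3, Ashgrove: 2, Pinehurst: 1, Rivermont: 5, Claybrook: 3

Total 496348; standard divisor 496348/19 ≈ 26123.579.
Standard quotas: Fernley 0.6552, Stonebridge 4.2328, Oakdale 3.3342, Ashgrove 1.4402, Pinehurst 1.2340, Rivermont 5.2321, Claybrook 2.8715.
Lower quotas: Fernley 0, Stonebridge 4, Oakdale 3, Ashgrove 1, Pinehurst 1, Rivermont 5, Claybrook 2 (sum 16, leaving 3 seats).
Remainders in descending order: Claybrook 0.8715, Fernley 0.6552, Ashgrove 0.4402, Oakdale 0.3342, Pinehurst 0.2340, Stonebridge 0.2328, Rivermont 0.2321.
Largest remainders: Claybrook, Fernley, Ashgrove receive the extra seats.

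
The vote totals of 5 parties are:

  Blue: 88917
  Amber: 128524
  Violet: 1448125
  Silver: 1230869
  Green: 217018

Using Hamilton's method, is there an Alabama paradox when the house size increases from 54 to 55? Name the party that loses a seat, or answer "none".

Blue

At 54 seats: Blue 2, Amber 2, Violet 25, Silver 21, Green 4.
At 55 seats: Blue 1, Amber 2, Violet 26, Silver 22, Green 4.
Blue drops from 2 to 1.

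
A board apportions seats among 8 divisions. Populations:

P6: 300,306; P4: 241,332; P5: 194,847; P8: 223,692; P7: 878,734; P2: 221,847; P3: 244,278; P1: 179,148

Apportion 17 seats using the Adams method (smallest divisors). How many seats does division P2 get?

2

Standard divisor 2484184/17 ≈ 146128.471; standard quotas: P6 2.055, P4 1.652, P5 1.333, P8 1.531, P7 6.013, P2 1.518, P3 1.672, P1 1.226.
Rounding up gives 3, 2, 2, 2, 7, 2, 2, 2 = 22 seats, so the divisor must be adjusted.
With modified divisor 207300: modified quotas P6 1.449, P4 1.164, P5 0.940, P8 1.079, P7 4.239, P2 1.070, P3 1.178, P1 0.864.
Rounding up: P6 2, P4 2, P5 1, P8 2, P7 5, P2 2, P3 2, P1 1 (total 17).
P2 receives 2.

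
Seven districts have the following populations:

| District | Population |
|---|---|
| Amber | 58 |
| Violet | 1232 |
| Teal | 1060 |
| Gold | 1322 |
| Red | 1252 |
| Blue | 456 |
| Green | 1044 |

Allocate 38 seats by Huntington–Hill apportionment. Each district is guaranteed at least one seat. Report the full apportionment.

With divisor 172: modified quotas Amber 0.337, Violet 7.163, Teal 6.163, Gold 7.686, Red 7.279, Blue 2.651, Green 6.070.
Geometric-mean thresholds: Amber (min 1), Violet √(7·8)=7.483, Teal √(6·7)=6.481, Gold √(7·8)=7.483, Red √(7·8)=7.483, Blue √(2·3)=2.449, Green √(6·7)=6.481.
Each quota rounded against its threshold gives Amber 1, Violet 7, Teal 6, Gold 8, Red 7, Blue 3, Green 6 (total 38).

Amber: 1, Violet: 7, Teal: 6, Gold: 8, Red: 7, Blue: 3, Green: 6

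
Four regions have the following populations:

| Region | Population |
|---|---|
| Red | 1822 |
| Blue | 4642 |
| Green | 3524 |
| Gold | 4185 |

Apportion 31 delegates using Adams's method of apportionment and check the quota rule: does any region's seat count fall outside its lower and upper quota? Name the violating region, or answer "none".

Standard quotas: Red 3.985, Blue 10.153, Green 7.708, Gold 9.154.
Adams allocation: Red 4, Blue 10, Green 8, Gold 9.
Every allocation lies between the lower and upper quota.

none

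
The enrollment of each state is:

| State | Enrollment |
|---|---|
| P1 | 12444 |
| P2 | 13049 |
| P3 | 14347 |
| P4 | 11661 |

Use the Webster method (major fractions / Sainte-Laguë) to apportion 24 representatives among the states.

Standard divisor 51501/24 ≈ 2145.875; standard quotas: P1 5.799, P2 6.081, P3 6.686, P4 5.434.
Rounding to the nearest integer gives P1 6, P2 6, P3 7, P4 5 — total 24, matching the house size, so no adjustment is needed.

P1=6, P2=6, P3=7, P4=5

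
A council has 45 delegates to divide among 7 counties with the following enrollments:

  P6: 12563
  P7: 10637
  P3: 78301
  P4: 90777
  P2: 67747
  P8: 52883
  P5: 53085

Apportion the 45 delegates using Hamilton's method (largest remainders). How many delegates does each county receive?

P6=2, P7=1, P3=10, P4=11, P2=8, P8=6, P5=7

The standard divisor is 365993/45 ≈ 8133.178.
Standard quotas: P6 1.5447, P7 1.3079, P3 9.6274, P4 11.1613, P2 8.3297, P8 6.5021, P5 6.5270.
Lower quotas: P6 1, P7 1, P3 9, P4 11, P2 8, P8 6, P5 6 (sum 42, leaving 3 seats).
Remainders in descending order: P3 0.6274, P6 0.5447, P5 0.5270, P8 0.5021, P2 0.3297, P7 0.3079, P4 0.1613.
Largest remainders: P3, P6, P5 receive the extra seats.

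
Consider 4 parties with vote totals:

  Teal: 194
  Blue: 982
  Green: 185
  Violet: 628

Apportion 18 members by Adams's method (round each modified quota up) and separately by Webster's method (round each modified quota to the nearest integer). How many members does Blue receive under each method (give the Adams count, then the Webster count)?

Adams: Teal 2, Blue 8, Green 2, Violet 6.
Webster: Teal 2, Blue 9, Green 2, Violet 5.
Blue gets 8 under Adams and 9 under Webster.

8 and 9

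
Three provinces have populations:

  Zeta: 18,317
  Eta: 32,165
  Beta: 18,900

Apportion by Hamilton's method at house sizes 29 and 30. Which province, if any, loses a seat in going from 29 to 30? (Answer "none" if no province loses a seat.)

none

At 29 seats: Zeta 8, Eta 13, Beta 8.
At 30 seats: Zeta 8, Eta 14, Beta 8.
No province's allocation decreased.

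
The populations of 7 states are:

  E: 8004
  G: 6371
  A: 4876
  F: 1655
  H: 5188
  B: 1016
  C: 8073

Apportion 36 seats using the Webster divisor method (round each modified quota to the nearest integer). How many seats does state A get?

5

Standard divisor 35183/36 ≈ 977.306; standard quotas: E 8.190, G 6.519, A 4.989, F 1.693, H 5.308, B 1.040, C 8.260.
Rounding to the nearest integer gives E 8, G 7, A 5, F 2, H 5, B 1, C 8 — total 36, matching the house size, so no adjustment is needed.
A receives 5.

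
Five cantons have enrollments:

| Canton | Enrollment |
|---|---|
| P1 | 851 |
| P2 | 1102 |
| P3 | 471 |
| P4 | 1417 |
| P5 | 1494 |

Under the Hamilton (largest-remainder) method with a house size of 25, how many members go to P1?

The standard divisor is 5335/25 ≈ 213.4.
Standard quotas: P1 3.988, P2 5.164, P3 2.207, P4 6.640, P5 7.001.
Lower quotas: P1 3, P2 5, P3 2, P4 6, P5 7 (sum 23, leaving 2 seats).
Remainders in descending order: P1 0.988, P4 0.640, P3 0.207, P2 0.164, P5 0.001.
Largest remainders: P1, P4 receive the extra seats.
P1 receives 4.

4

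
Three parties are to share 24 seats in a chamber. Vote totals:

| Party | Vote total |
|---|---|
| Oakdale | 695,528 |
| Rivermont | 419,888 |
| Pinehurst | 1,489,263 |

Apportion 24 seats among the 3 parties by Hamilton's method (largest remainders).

The standard divisor is 2604679/24 ≈ 108528.292.
Standard quotas: Oakdale 6.4087, Rivermont 3.8689, Pinehurst 13.7223.
Lower quotas: Oakdale 6, Rivermont 3, Pinehurst 13 (sum 22, leaving 2 seats).
Remainders in descending order: Rivermont 0.8689, Pinehurst 0.7223, Oakdale 0.4087.
The surplus seats go to Rivermont, Pinehurst.

Oakdale 6, Rivermont 4, Pinehurst 14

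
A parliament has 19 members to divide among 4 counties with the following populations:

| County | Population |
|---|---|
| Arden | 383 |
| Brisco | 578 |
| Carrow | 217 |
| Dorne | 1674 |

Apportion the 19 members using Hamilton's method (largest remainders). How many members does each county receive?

Arden 3; Brisco 4; Carrow 1; Dorne 11

Standard divisor: 2852 ÷ 19 ≈ 150.105.
Standard quotas: Arden 2.552, Brisco 3.851, Carrow 1.446, Dorne 11.152.
Lower quotas: Arden 2, Brisco 3, Carrow 1, Dorne 11 (sum 17, leaving 2 seats).
Remainders in descending order: Brisco 0.851, Arden 0.552, Carrow 0.446, Dorne 0.152.
The surplus seats go to Brisco, Arden.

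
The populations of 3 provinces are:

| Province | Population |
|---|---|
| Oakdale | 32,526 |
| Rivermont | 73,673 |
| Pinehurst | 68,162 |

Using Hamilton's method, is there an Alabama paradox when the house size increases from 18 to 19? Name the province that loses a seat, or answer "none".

none

At 18 seats: Oakdale 3, Rivermont 8, Pinehurst 7.
At 19 seats: Oakdale 4, Rivermont 8, Pinehurst 7.
No province's allocation decreased.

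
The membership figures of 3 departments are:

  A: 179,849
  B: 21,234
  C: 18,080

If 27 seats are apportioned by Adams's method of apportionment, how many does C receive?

3

Standard divisor 219163/27 ≈ 8117.148; standard quotas: A 22.157, B 2.616, C 2.227.
Rounding up gives 23, 3, 3 = 29 seats, so the divisor must be adjusted.
With modified divisor 8800: modified quotas A 20.437, B 2.413, C 2.055.
Rounding up: A 21, B 3, C 3 (total 27).
C receives 3.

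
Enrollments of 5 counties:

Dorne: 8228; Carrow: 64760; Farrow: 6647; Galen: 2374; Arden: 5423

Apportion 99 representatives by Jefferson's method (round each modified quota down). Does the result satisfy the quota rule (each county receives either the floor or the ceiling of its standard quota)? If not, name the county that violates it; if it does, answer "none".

Standard quotas: Dorne 9.317, Carrow 73.328, Farrow 7.526, Galen 2.688, Arden 6.141.
Jefferson allocation: Dorne 9, Carrow 75, Farrow 7, Galen 2, Arden 6.
Carrow has quota 73.328 (lower 73, upper 74) but receives 75 — outside the quota interval.

Carrow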